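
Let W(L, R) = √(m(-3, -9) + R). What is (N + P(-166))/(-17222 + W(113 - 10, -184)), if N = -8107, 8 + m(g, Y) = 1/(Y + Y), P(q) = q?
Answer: 2564596908/5338754569 + 24819*I*√6914/5338754569 ≈ 0.48037 + 0.00038655*I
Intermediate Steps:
m(g, Y) = -8 + 1/(2*Y) (m(g, Y) = -8 + 1/(Y + Y) = -8 + 1/(2*Y))
W(L, R) = √(-145/18 + R) (W(L, R) = √((-8 + (½)/(-9)) + R) = √((-8 + (½)*(-⅑)) + R) = √((-8 - 1/18) + R) = √(-145/18 + R))
(N + P(-166))/(-17222 + W(113 - 10, -184)) = (-8107 - 166)/(-17222 + √(-290 + 36*(-184))/6) = -8273/(-17222 + √(-290 - 6624)/6) = -8273/(-17222 + √(-6914)/6) = -8273/(-17222 + (I*√6914)/6) = -8273/(-17222 + I*√6914/6)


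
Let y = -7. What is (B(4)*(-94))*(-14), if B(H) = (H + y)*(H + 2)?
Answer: -23688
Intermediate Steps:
B(H) = (-7 + H)*(2 + H) (B(H) = (H - 7)*(H + 2) = (-7 + H)*(2 + H))
(B(4)*(-94))*(-14) = ((-14 + 4² - 5*4)*(-94))*(-14) = ((-14 + 16 - 20)*(-94))*(-14) = -18*(-94)*(-14) = 1692*(-14) = -23688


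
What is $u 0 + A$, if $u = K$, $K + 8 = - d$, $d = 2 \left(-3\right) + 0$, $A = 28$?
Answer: $28$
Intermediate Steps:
$d = -6$ ($d = -6 + 0 = -6$)
$K = -2$ ($K = -8 - -6 = -8 + 6 = -2$)
$u = -2$
$u 0 + A = \left(-2\right) 0 + 28 = 0 + 28 = 28$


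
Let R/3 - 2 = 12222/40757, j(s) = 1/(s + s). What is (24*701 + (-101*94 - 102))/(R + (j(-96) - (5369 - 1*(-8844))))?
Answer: -56561586432/111167663093 ≈ -0.50879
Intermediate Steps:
j(s) = 1/(2*s)
R = 281208/40757 (R = 6 + 3*(12222/40757) = 6 + 36666/40757 = 281208/40757 ≈ 6.8996)
(24*701 + (-101*94 - 102))/(R + (j(-96) - (5369 - 1*(-8844)))) = (24*701 + (-101*94 - 102))/(281208/40757 + ((1/2)/(-96) - (5369 - 1*(-8844)))) = (16824 + (-9494 - 102))/(281208/40757 + ((1/2)*(-1/96) - (5369 + 8844))) = (16824 - 9596)/(281208/40757 + (-1/192 - 1*14213)) = 7228/(281208/40757 + (-1/192 - 14213)) = 7228/(281208/40757 - 2728897/192) = 7228/(-111167663093/7825344) = 7228*(-7825344/111167663093) = -56561586432/111167663093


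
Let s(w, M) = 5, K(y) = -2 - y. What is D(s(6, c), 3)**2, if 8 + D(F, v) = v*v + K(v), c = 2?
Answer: 16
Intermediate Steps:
D(F, v) = -10 + v**2 - v (D(F, v) = -8 + (v*v + (-2 - v)) = -8 + (v**2 + (-2 - v)) = -8 + (-2 + v**2 - v) = -10 + v**2 - v)
D(s(6, c), 3)**2 = (-10 + 3**2 - 1*3)**2 = (-10 + 9 - 3)**2 = (-4)**2 = 16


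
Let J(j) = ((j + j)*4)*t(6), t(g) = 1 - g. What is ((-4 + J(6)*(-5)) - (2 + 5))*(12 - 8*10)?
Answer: -80852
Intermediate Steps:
J(j) = -40*j (J(j) = ((j + j)*4)*(1 - 1*6) = ((2*j)*4)*(1 - 6) = (8*j)*(-5) = -40*j)
((-4 + J(6)*(-5)) - (2 + 5))*(12 - 8*10) = ((-4 - 40*6*(-5)) - (2 + 5))*(12 - 8*10) = ((-4 - 240*(-5)) - 1*7)*(12 - 80) = ((-4 + 1200) - 7)*(-68) = (1196 - 7)*(-68) = 1189*(-68) = -80852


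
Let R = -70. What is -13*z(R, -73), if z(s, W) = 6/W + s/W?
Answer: -832/73 ≈ -11.397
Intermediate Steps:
-13*z(R, -73) = -13*(6 - 70)/(-73) = -(-13)*(-64)/73 = -13*64/73 = -832/73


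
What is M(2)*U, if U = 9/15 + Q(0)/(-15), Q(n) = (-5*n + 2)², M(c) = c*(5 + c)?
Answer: 14/3 ≈ 4.6667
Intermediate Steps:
Q(n) = (2 - 5*n)²
U = ⅓ (U = 9/15 + (-2 + 5*0)²/(-15) = 9*(1/15) + (-2 + 0)²*(-1/15) = ⅗ + (-2)²*(-1/15) = ⅗ + 4*(-1/15) = ⅗ - 4/15 = ⅓ ≈ 0.33333)
M(2)*U = (2*(5 + 2))*(⅓) = (2*7)*(⅓) = 14*(⅓) = 14/3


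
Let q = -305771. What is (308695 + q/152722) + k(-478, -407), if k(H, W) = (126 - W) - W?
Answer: 47287770699/152722 ≈ 3.0963e+5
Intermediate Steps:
k(H, W) = 126 - 2*W
(308695 + q/152722) + k(-478, -407) = (308695 - 305771/152722) + (126 - 2*(-407)) = (308695 - 305771*1/152722) + (126 + 814) = (308695 - 305771/152722) + 940 = 47144212019/152722 + 940 = 47287770699/152722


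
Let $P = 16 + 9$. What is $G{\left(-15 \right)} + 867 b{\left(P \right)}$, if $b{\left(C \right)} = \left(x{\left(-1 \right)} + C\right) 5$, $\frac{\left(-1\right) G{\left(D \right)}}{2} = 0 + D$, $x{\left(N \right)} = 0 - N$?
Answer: $112740$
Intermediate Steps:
$x{\left(N \right)} = - N$
$G{\left(D \right)} = - 2 D$ ($G{\left(D \right)} = - 2 \left(0 + D\right) = - 2 D$)
$P = 25$
$b{\left(C \right)} = 5 + 5 C$ ($b{\left(C \right)} = \left(\left(-1\right) \left(-1\right) + C\right) 5 = \left(1 + C\right) 5 = 5 + 5 C$)
$G{\left(-15 \right)} + 867 b{\left(P \right)} = \left(-2\right) \left(-15\right) + 867 \left(5 + 5 \cdot 25\right) = 30 + 867 \left(5 + 125\right) = 30 + 867 \cdot 130 = 30 + 112710 = 112740$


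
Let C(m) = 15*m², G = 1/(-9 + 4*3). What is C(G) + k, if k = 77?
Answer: 236/3 ≈ 78.667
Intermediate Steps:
G = ⅓ (G = 1/(-9 + 12) = 1/3 = ⅓ ≈ 0.33333)
C(G) + k = 15*(⅓)² + 77 = 15*(⅑) + 77 = 5/3 + 77 = 236/3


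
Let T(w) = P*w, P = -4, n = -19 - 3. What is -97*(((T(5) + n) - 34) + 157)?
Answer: -7857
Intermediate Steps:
n = -22
T(w) = -4*w
-97*(((T(5) + n) - 34) + 157) = -97*(((-4*5 - 22) - 34) + 157) = -97*(((-20 - 22) - 34) + 157) = -97*((-42 - 34) + 157) = -97*(-76 + 157) = -97*81 = -7857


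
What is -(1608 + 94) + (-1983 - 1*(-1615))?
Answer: -2070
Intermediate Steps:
-(1608 + 94) + (-1983 - 1*(-1615)) = -1*1702 + (-1983 + 1615) = -1702 - 368 = -2070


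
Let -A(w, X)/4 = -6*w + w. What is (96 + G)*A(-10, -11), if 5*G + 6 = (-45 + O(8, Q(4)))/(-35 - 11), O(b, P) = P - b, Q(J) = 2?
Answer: -437100/23 ≈ -19004.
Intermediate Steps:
A(w, X) = 20*w (A(w, X) = -4*(-6*w + w) = -(-20)*w = 20*w)
G = -45/46 (G = -6/5 + ((-45 + (2 - 1*8))/(-35 - 11))/5 = -6/5 + ((-45 + (2 - 8))/(-46))/5 = -6/5 + ((-45 - 6)*(-1/46))/5 = -6/5 + (-51*(-1/46))/5 = -6/5 + (1/5)*(51/46) = -6/5 + 51/230 = -45/46 ≈ -0.97826)
(96 + G)*A(-10, -11) = (96 - 45/46)*(20*(-10)) = (4371/46)*(-200) = -437100/23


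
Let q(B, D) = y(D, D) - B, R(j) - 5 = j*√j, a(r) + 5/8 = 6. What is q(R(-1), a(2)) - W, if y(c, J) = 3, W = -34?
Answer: 32 + I ≈ 32.0 + 1.0*I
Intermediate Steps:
a(r) = 43/8 (a(r) = -5/8 + 6 = 43/8)
R(j) = 5 + j^(3/2) (R(j) = 5 + j*√j = 5 + j^(3/2))
q(B, D) = 3 - B
q(R(-1), a(2)) - W = (3 - (5 + (-1)^(3/2))) - 1*(-34) = (3 - (5 - I)) + 34 = (3 + (-5 + I)) + 34 = (-2 + I) + 34 = 32 + I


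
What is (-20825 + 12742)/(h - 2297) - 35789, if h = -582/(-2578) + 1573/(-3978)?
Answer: -549569052233/15357319 ≈ -35786.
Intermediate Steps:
h = -66923/394434 (h = -582*(-1/2578) + 1573*(-1/3978) = 291/1289 - 121/306 = -66923/394434 ≈ -0.16967)
(-20825 + 12742)/(h - 2297) - 35789 = (-20825 + 12742)/(-66923/394434 - 2297) - 35789 = -8083/(-906081821/394434) - 35789 = -8083*(-394434/906081821) - 35789 = 54037458/15357319 - 35789 = -549569052233/15357319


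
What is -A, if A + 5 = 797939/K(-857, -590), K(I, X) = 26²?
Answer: -794559/676 ≈ -1175.4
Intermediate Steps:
K(I, X) = 676
A = 794559/676 (A = -5 + 797939/676 = 794559/676 ≈ 1175.4)
-A = -1*794559/676 = -794559/676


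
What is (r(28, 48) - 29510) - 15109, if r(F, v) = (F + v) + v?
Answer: -44495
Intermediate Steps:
r(F, v) = F + 2*v
(r(28, 48) - 29510) - 15109 = ((28 + 2*48) - 29510) - 15109 = ((28 + 96) - 29510) - 15109 = (124 - 29510) - 15109 = -29386 - 15109 = -44495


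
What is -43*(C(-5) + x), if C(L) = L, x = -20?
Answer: 1075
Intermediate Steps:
-43*(C(-5) + x) = -43*(-5 - 20) = -43*(-25) = 1075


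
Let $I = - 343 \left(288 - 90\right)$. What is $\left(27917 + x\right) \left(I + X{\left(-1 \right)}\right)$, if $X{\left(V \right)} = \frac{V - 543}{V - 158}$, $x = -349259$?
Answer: $\frac{1156593621148}{53} \approx 2.1823 \cdot 10^{10}$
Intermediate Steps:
$X{\left(V \right)} = \frac{-543 + V}{-158 + V}$
$I = -67914$ ($I = - 343 \left(288 - 90\right) = \left(-343\right) 198 = -67914$)
$\left(27917 + x\right) \left(I + X{\left(-1 \right)}\right) = \left(27917 - 349259\right) \left(-67914 + \frac{-543 - 1}{-158 - 1}\right) = - 321342 \left(-67914 + \frac{1}{-159} \left(-544\right)\right) = - 321342 \left(-67914 - - \frac{544}{159}\right) = - 321342 \left(-67914 + \frac{544}{159}\right) = \left(-321342\right) \left(- \frac{10797782}{159}\right) = \frac{1156593621148}{53}$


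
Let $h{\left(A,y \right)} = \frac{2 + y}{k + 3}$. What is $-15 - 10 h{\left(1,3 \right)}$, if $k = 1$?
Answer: $- \frac{55}{2} \approx -27.5$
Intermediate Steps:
$h{\left(A,y \right)} = \frac{1}{2} + \frac{y}{4}$ ($h{\left(A,y \right)} = \frac{2 + y}{1 + 3} = \frac{2 + y}{4} = \left(2 + y\right) \frac{1}{4} = \frac{1}{2} + \frac{y}{4}$)
$-15 - 10 h{\left(1,3 \right)} = -15 - 10 \left(\frac{1}{2} + \frac{1}{4} \cdot 3\right) = -15 - 10 \left(\frac{1}{2} + \frac{3}{4}\right) = -15 - \frac{25}{2} = - \frac{55}{2}$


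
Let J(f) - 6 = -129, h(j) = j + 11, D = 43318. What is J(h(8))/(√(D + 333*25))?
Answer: -123*√51643/51643 ≈ -0.54125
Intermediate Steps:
h(j) = 11 + j
J(f) = -123 (J(f) = 6 - 129 = -123)
J(h(8))/(√(D + 333*25)) = -123/√(43318 + 333*25) = -123/√(43318 + 8325) = -123*√51643/51643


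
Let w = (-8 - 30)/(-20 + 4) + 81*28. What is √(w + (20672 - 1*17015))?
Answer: √94838/4 ≈ 76.990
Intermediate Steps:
w = 18163/8 (w = -38/(-16) + 2268 = -38*(-1/16) + 2268 = 19/8 + 2268 = 18163/8 ≈ 2270.4)
√(w + (20672 - 1*17015)) = √(18163/8 + (20672 - 1*17015)) = √(18163/8 + (20672 - 17015)) = √(18163/8 + 3657) = √(47419/8) = √94838/4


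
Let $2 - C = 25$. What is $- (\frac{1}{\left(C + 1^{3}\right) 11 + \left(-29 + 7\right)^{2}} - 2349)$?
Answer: $\frac{568457}{242} \approx 2349.0$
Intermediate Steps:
$C = -23$ ($C = 2 - 25 = -23$)
$- (\frac{1}{\left(C + 1^{3}\right) 11 + \left(-29 + 7\right)^{2}} - 2349) = - (\frac{1}{\left(-23 + 1^{3}\right) 11 + \left(-29 + 7\right)^{2}} - 2349) = - (\frac{1}{\left(-23 + 1\right) 11 + \left(-22\right)^{2}} - 2349) = - (\frac{1}{\left(-22\right) 11 + 484} - 2349) = - (\frac{1}{-242 + 484} - 2349) = - (\frac{1}{242} - 2349) = \left(-1\right) \left(- \frac{568457}{242}\right) = \frac{568457}{242}$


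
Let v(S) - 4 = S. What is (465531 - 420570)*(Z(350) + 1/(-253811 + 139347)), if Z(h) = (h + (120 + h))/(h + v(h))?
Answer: 9419708457/179872 ≈ 52369.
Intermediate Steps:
v(S) = 4 + S
Z(h) = (120 + 2*h)/(4 + 2*h) (Z(h) = (h + (120 + h))/(h + (4 + h)) = (120 + 2*h)/(4 + 2*h))
(465531 - 420570)*(Z(350) + 1/(-253811 + 139347)) = (465531 - 420570)*((60 + 350)/(2 + 350) + 1/(-253811 + 139347)) = 44961*(410/352 + 1/(-114464)) = 44961*((1/352)*410 - 1/114464) = 44961*(205/176 - 1/114464) = 44961*(1466559/1259104) = 9419708457/179872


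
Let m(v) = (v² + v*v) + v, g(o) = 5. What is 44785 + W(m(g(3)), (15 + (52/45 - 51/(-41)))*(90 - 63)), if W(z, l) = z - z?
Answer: 44785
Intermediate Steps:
m(v) = v + 2*v² (m(v) = (v² + v²) + v = 2*v² + v = v + 2*v²)
W(z, l) = 0
44785 + W(m(g(3)), (15 + (52/45 - 51/(-41)))*(90 - 63)) = 44785 + 0 = 44785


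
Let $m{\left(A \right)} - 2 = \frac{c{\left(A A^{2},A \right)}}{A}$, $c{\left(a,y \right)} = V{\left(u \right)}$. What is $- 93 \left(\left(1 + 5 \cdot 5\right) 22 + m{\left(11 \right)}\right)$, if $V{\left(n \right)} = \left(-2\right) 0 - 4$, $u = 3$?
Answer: $- \frac{586830}{11} \approx -53348.0$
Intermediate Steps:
$V{\left(n \right)} = -4$ ($V{\left(n \right)} = 0 - 4 = -4$)
$c{\left(a,y \right)} = -4$
$m{\left(A \right)} = 2 - \frac{4}{A}$
$- 93 \left(\left(1 + 5 \cdot 5\right) 22 + m{\left(11 \right)}\right) = - 93 \left(\left(1 + 5 \cdot 5\right) 22 + \left(2 - \frac{4}{11}\right)\right) = - 93 \left(\left(1 + 25\right) 22 + \left(2 - \frac{4}{11}\right)\right) = - 93 \left(26 \cdot 22 + \left(2 - \frac{4}{11}\right)\right) = - 93 \left(572 + \frac{18}{11}\right) = \left(-93\right) \frac{6310}{11} = - \frac{586830}{11}$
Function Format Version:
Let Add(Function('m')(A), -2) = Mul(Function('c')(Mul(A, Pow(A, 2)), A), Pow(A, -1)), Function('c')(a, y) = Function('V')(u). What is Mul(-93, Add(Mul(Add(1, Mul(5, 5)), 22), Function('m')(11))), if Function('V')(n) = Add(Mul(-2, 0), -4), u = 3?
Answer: Rational(-586830, 11) ≈ -53348.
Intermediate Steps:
Function('V')(n) = -4 (Function('V')(n) = Add(0, -4) = -4)
Function('c')(a, y) = -4
Function('m')(A) = Add(2, Mul(-4, Pow(A, -1)))
Mul(-93, Add(Mul(Add(1, Mul(5, 5)), 22), Function('m')(11))) = Mul(-93, Add(Mul(Add(1, Mul(5, 5)), 22), Add(2, Mul(-4, Pow(11, -1))))) = Mul(-93, Add(Mul(Add(1, 25), 22), Add(2, Mul(-4, Rational(1, 11))))) = Mul(-93, Add(Mul(26, 22), Add(2, Rational(-4, 11)))) = Mul(-93, Add(572, Rational(18, 11))) = Mul(-93, Rational(6310, 11)) = Rational(-586830, 11)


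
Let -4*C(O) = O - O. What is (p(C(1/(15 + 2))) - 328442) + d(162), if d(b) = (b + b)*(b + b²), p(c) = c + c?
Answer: 8227102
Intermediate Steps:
C(O) = 0 (C(O) = -(O - O)/4 = -¼*0 = 0)
p(c) = 2*c
d(b) = 2*b*(b + b²) (d(b) = (2*b)*(b + b²) = 2*b*(b + b²))
(p(C(1/(15 + 2))) - 328442) + d(162) = (2*0 - 328442) + 2*162²*(1 + 162) = (0 - 328442) + 2*26244*163 = -328442 + 8555544 = 8227102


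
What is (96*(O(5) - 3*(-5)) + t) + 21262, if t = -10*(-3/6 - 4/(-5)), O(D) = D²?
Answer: 25099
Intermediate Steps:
t = -3 (t = -10*(-3*⅙ - 4*(-⅕)) = -10*(-½ + ⅘) = -10*3/10 = -3)
(96*(O(5) - 3*(-5)) + t) + 21262 = (96*(5² - 3*(-5)) - 3) + 21262 = (96*(25 + 15) - 3) + 21262 = (96*40 - 3) + 21262 = (3840 - 3) + 21262 = 3837 + 21262 = 25099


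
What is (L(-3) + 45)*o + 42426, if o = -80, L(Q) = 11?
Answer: 37946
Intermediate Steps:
(L(-3) + 45)*o + 42426 = (11 + 45)*(-80) + 42426 = 56*(-80) + 42426 = -4480 + 42426 = 37946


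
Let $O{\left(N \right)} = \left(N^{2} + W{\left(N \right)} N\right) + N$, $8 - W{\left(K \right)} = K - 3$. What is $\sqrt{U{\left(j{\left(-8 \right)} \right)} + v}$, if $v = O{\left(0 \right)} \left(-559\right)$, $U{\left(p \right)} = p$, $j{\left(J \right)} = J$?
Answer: $2 i \sqrt{2} \approx 2.8284 i$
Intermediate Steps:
$W{\left(K \right)} = 11 - K$ ($W{\left(K \right)} = 8 - \left(K - 3\right) = 8 - \left(-3 + K\right) = 11 - K$)
$O{\left(N \right)} = N + N^{2} + N \left(11 - N\right)$ ($O{\left(N \right)} = \left(N^{2} + \left(11 - N\right) N\right) + N = \left(N^{2} + N \left(11 - N\right)\right) + N = N + N^{2} + N \left(11 - N\right)$)
$v = 0$ ($v = 12 \cdot 0 \left(-559\right) = 0 \left(-559\right) = 0$)
$\sqrt{U{\left(j{\left(-8 \right)} \right)} + v} = \sqrt{-8 + 0} = \sqrt{-8} = 2 i \sqrt{2}$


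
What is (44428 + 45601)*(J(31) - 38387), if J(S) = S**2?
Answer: -3369425354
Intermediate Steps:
(44428 + 45601)*(J(31) - 38387) = (44428 + 45601)*(31**2 - 38387) = 90029*(961 - 38387) = 90029*(-37426) = -3369425354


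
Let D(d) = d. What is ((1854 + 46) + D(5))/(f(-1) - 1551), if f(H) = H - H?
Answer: -635/517 ≈ -1.2282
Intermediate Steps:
f(H) = 0
((1854 + 46) + D(5))/(f(-1) - 1551) = ((1854 + 46) + 5)/(0 - 1551) = (1900 + 5)/(-1551) = 1905*(-1/1551) = -635/517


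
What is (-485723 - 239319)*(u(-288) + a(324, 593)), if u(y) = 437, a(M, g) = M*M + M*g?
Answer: -215732621890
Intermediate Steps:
a(M, g) = M**2 + M*g
(-485723 - 239319)*(u(-288) + a(324, 593)) = (-485723 - 239319)*(437 + 324*(324 + 593)) = -725042*(437 + 324*917) = -725042*(437 + 297108) = -725042*297545 = -215732621890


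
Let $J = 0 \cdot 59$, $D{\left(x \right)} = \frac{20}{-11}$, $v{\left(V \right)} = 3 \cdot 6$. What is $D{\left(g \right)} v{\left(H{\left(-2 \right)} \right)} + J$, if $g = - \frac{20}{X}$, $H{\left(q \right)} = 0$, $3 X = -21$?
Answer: $- \frac{360}{11} \approx -32.727$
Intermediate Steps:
$X = -7$ ($X = \frac{1}{3} \left(-21\right) = -7$)
$v{\left(V \right)} = 18$
$g = \frac{20}{7}$ ($g = - \frac{20}{-7} = \left(-20\right) \left(- \frac{1}{7}\right) = \frac{20}{7} \approx 2.8571$)
$D{\left(x \right)} = - \frac{20}{11}$ ($D{\left(x \right)} = 20 \left(- \frac{1}{11}\right) = - \frac{20}{11}$)
$J = 0$
$D{\left(g \right)} v{\left(H{\left(-2 \right)} \right)} + J = \left(- \frac{20}{11}\right) 18 + 0 = - \frac{360}{11} + 0 = - \frac{360}{11}$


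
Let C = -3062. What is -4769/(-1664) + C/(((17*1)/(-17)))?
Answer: 5099937/1664 ≈ 3064.9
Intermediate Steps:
-4769/(-1664) + C/(((17*1)/(-17))) = -4769/(-1664) - 3062/((17*1)/(-17)) = -4769*(-1/1664) - 3062/(17*(-1/17)) = 4769/1664 - 3062/(-1) = 4769/1664 - 3062*(-1) = 4769/1664 + 3062 = 5099937/1664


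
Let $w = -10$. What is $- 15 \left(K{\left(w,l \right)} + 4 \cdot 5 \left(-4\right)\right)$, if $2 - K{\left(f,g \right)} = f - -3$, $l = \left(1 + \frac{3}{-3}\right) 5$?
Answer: $1065$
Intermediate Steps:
$l = 0$ ($l = \left(1 + 3 \left(- \frac{1}{3}\right)\right) 5 = \left(1 - 1\right) 5 = 0 \cdot 5 = 0$)
$K{\left(f,g \right)} = -1 - f$ ($K{\left(f,g \right)} = 2 - \left(f - -3\right) = 2 - \left(f + 3\right) = 2 - \left(3 + f\right) = -1 - f$)
$- 15 \left(K{\left(w,l \right)} + 4 \cdot 5 \left(-4\right)\right) = - 15 \left(\left(-1 - -10\right) + 4 \cdot 5 \left(-4\right)\right) = - 15 \left(\left(-1 + 10\right) + 20 \left(-4\right)\right) = - 15 \left(9 - 80\right) = \left(-15\right) \left(-71\right) = 1065$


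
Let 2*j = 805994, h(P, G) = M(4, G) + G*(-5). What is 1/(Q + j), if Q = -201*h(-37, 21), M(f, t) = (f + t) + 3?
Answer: 1/418474 ≈ 2.3896e-6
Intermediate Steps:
M(f, t) = 3 + f + t
h(P, G) = 7 - 4*G (h(P, G) = (3 + 4 + G) + G*(-5) = (7 + G) - 5*G = 7 - 4*G)
j = 402997 (j = (½)*805994 = 402997)
Q = 15477 (Q = -201*(7 - 4*21) = -201*(7 - 84) = -201*(-77) = 15477)
1/(Q + j) = 1/(15477 + 402997) = 1/418474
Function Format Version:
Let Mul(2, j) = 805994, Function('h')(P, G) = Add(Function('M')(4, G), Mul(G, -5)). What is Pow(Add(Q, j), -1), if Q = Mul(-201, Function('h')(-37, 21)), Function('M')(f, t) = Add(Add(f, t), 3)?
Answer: Rational(1, 418474) ≈ 2.3896e-6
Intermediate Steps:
Function('M')(f, t) = Add(3, f, t)
Function('h')(P, G) = Add(7, Mul(-4, G)) (Function('h')(P, G) = Add(Add(3, 4, G), Mul(G, -5)) = Add(Add(7, G), Mul(-5, G)) = Add(7, Mul(-4, G)))
j = 402997 (j = Mul(Rational(1, 2), 805994) = 402997)
Q = 15477 (Q = Mul(-201, Add(7, Mul(-4, 21))) = Mul(-201, Add(7, -84)) = Mul(-201, -77) = 15477)
Pow(Add(Q, j), -1) = Pow(Add(15477, 402997), -1) = Pow(418474, -1) = Rational(1, 418474)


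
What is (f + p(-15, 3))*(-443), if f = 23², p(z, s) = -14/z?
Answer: -3521407/15 ≈ -2.3476e+5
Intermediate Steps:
f = 529
(f + p(-15, 3))*(-443) = (529 - 14/(-15))*(-443) = (529 - 14*(-1/15))*(-443) = (529 + 14/15)*(-443) = (7949/15)*(-443) = -3521407/15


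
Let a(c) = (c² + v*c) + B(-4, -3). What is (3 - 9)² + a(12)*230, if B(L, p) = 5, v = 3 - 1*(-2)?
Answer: 48106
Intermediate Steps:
v = 5 (v = 3 + 2 = 5)
a(c) = 5 + c² + 5*c (a(c) = (c² + 5*c) + 5 = 5 + c² + 5*c)
(3 - 9)² + a(12)*230 = (3 - 9)² + (5 + 12² + 5*12)*230 = (-6)² + (5 + 144 + 60)*230 = 36 + 209*230 = 36 + 48070 = 48106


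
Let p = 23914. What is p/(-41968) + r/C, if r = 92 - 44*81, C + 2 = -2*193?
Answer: 17054283/2035448 ≈ 8.3786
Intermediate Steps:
C = -388 (C = -2 - 2*193 = -2 - 386 = -388)
r = -3472 (r = 92 - 3564 = -3472)
p/(-41968) + r/C = 23914/(-41968) - 3472/(-388) = 23914*(-1/41968) - 3472*(-1/388) = -11957/20984 + 868/97 = 17054283/2035448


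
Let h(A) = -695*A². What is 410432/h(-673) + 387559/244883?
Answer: 121897505846689/77085655553365 ≈ 1.5813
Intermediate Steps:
410432/h(-673) + 387559/244883 = 410432/((-695*(-673)²)) + 387559/244883 = 410432/((-695*452929)) + 387559*(1/244883) = 410432/(-314785655) + 387559/244883 = 410432*(-1/314785655) + 387559/244883 = -410432/314785655 + 387559/244883 = 121897505846689/77085655553365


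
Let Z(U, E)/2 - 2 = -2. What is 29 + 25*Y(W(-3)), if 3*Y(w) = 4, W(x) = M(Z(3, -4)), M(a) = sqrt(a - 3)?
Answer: 187/3 ≈ 62.333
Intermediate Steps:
Z(U, E) = 0 (Z(U, E) = 4 + 2*(-2) = 4 - 4 = 0)
M(a) = sqrt(-3 + a)
W(x) = I*sqrt(3) (W(x) = sqrt(-3 + 0) = sqrt(-3) = I*sqrt(3))
Y(w) = 4/3 (Y(w) = (1/3)*4 = 4/3)
29 + 25*Y(W(-3)) = 29 + 25*(4/3) = 29 + 100/3 = 187/3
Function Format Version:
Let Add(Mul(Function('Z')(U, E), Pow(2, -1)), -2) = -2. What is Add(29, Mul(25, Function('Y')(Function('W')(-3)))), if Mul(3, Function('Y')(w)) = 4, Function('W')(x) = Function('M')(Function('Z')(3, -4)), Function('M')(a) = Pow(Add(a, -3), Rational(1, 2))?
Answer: Rational(187, 3) ≈ 62.333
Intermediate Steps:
Function('Z')(U, E) = 0 (Function('Z')(U, E) = Add(4, Mul(2, -2)) = Add(4, -4) = 0)
Function('M')(a) = Pow(Add(-3, a), Rational(1, 2))
Function('W')(x) = Mul(I, Pow(3, Rational(1, 2))) (Function('W')(x) = Pow(Add(-3, 0), Rational(1, 2)) = Pow(-3, Rational(1, 2)) = Mul(I, Pow(3, Rational(1, 2))))
Function('Y')(w) = Rational(4, 3) (Function('Y')(w) = Mul(Rational(1, 3), 4) = Rational(4, 3))
Add(29, Mul(25, Function('Y')(Function('W')(-3)))) = Add(29, Mul(25, Rational(4, 3))) = Add(29, Rational(100, 3)) = Rational(187, 3)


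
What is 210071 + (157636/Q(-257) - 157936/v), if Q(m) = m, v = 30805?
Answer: 1658211382303/7916885 ≈ 2.0945e+5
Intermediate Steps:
210071 + (157636/Q(-257) - 157936/v) = 210071 + (157636/(-257) - 157936/30805) = 210071 + (157636*(-1/257) - 157936*1/30805) = 210071 + (-157636/257 - 157936/30805) = 210071 - 4896566532/7916885 = 1658211382303/7916885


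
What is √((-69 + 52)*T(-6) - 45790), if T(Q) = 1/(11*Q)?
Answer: I*√199460118/66 ≈ 213.99*I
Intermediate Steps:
T(Q) = 1/(11*Q)
√((-69 + 52)*T(-6) - 45790) = √((-69 + 52)*((1/11)/(-6)) - 45790) = √(-17*(-1)/(11*6) - 45790) = √(-17*(-1/66) - 45790) = √(17/66 - 45790) = √(-3022123/66) = I*√199460118/66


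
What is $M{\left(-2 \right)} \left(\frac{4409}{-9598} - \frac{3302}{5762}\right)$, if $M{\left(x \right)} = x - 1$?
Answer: $\frac{85645881}{27651838} \approx 3.0973$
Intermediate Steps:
$M{\left(x \right)} = -1 + x$ ($M{\left(x \right)} = x - 1 = -1 + x$)
$M{\left(-2 \right)} \left(\frac{4409}{-9598} - \frac{3302}{5762}\right) = \left(-1 - 2\right) \left(\frac{4409}{-9598} - \frac{3302}{5762}\right) = - 3 \left(4409 \left(- \frac{1}{9598}\right) - \frac{1651}{2881}\right) = - 3 \left(- \frac{4409}{9598} - \frac{1651}{2881}\right) = \left(-3\right) \left(- \frac{28548627}{27651838}\right) = \frac{85645881}{27651838}$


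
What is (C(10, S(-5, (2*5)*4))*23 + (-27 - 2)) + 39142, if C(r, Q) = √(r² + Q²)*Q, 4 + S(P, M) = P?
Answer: 39113 - 207*√181 ≈ 36328.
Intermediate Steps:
S(P, M) = -4 + P
C(r, Q) = Q*√(Q² + r²) (C(r, Q) = √(Q² + r²)*Q = Q*√(Q² + r²))
(C(10, S(-5, (2*5)*4))*23 + (-27 - 2)) + 39142 = (((-4 - 5)*√((-4 - 5)² + 10²))*23 + (-27 - 2)) + 39142 = (-9*√((-9)² + 100)*23 - 29) + 39142 = (-9*√(81 + 100)*23 - 29) + 39142 = (-9*√181*23 - 29) + 39142 = (-207*√181 - 29) + 39142 = (-29 - 207*√181) + 39142 = 39113 - 207*√181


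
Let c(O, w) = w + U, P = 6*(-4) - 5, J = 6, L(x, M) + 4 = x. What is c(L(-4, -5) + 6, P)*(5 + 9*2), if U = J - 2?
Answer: -575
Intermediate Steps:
L(x, M) = -4 + x
P = -29 (P = -24 - 5 = -29)
U = 4 (U = 6 - 2 = 4)
c(O, w) = 4 + w (c(O, w) = w + 4 = 4 + w)
c(L(-4, -5) + 6, P)*(5 + 9*2) = (4 - 29)*(5 + 9*2) = -25*(5 + 18) = -25*23 = -575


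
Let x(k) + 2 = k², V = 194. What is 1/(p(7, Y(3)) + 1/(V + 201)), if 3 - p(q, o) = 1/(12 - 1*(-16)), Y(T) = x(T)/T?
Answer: 11060/32813 ≈ 0.33706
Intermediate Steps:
x(k) = -2 + k²
Y(T) = (-2 + T²)/T
p(q, o) = 83/28 (p(q, o) = 3 - 1/(12 - 1*(-16)) = 3 - 1/(12 + 16) = 3 - 1/28 = 83/28)
1/(p(7, Y(3)) + 1/(V + 201)) = 1/(83/28 + 1/(194 + 201)) = 1/(83/28 + 1/395) = 1/(32813/11060) = 11060/32813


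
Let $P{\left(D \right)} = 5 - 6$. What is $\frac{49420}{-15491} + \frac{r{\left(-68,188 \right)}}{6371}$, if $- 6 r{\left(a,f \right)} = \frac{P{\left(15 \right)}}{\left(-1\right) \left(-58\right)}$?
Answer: $- \frac{15652780267}{4906460004} \approx -3.1902$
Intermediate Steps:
$P{\left(D \right)} = -1$
$r{\left(a,f \right)} = \frac{1}{348}$ ($r{\left(a,f \right)} = - \frac{\left(-1\right) \frac{1}{\left(-1\right) \left(-58\right)}}{6} = - \frac{\left(-1\right) \frac{1}{58}}{6} = \left(- \frac{1}{6}\right) \left(- \frac{1}{58}\right) = \frac{1}{348}$)
$\frac{49420}{-15491} + \frac{r{\left(-68,188 \right)}}{6371} = \frac{49420}{-15491} + \frac{1}{348 \cdot 6371} = 49420 \left(- \frac{1}{15491}\right) + \frac{1}{348} \cdot \frac{1}{6371} = - \frac{7060}{2213} + \frac{1}{2217108} = - \frac{15652780267}{4906460004}$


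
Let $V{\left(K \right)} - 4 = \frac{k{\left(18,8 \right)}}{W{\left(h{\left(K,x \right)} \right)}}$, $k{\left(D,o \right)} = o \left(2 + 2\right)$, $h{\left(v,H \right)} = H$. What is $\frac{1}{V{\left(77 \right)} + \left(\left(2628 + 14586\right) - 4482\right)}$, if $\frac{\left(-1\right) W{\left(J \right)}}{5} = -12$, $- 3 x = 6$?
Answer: $\frac{15}{191048} \approx 7.8514 \cdot 10^{-5}$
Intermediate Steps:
$x = -2$ ($x = \left(- \frac{1}{3}\right) 6 = -2$)
$W{\left(J \right)} = 60$ ($W{\left(J \right)} = \left(-5\right) \left(-12\right) = 60$)
$k{\left(D,o \right)} = 4 o$ ($k{\left(D,o \right)} = o 4 = 4 o$)
$V{\left(K \right)} = \frac{68}{15}$ ($V{\left(K \right)} = 4 + \frac{4 \cdot 8}{60} = 4 + 32 \cdot \frac{1}{60} = 4 + \frac{8}{15} = \frac{68}{15}$)
$\frac{1}{V{\left(77 \right)} + \left(\left(2628 + 14586\right) - 4482\right)} = \frac{1}{\frac{68}{15} + \left(\left(2628 + 14586\right) - 4482\right)} = \frac{1}{\frac{68}{15} + \left(17214 - 4482\right)} = \frac{1}{\frac{68}{15} + 12732} = \frac{1}{\frac{191048}{15}} = \frac{15}{191048}$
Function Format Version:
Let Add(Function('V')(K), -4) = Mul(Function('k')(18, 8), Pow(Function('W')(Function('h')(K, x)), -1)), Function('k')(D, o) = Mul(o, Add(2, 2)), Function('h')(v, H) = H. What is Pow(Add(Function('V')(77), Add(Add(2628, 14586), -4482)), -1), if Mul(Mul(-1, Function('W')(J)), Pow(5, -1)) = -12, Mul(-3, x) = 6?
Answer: Rational(15, 191048) ≈ 7.8514e-5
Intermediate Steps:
x = -2 (x = Mul(Rational(-1, 3), 6) = -2)
Function('W')(J) = 60 (Function('W')(J) = Mul(-5, -12) = 60)
Function('k')(D, o) = Mul(4, o) (Function('k')(D, o) = Mul(o, 4) = Mul(4, o))
Function('V')(K) = Rational(68, 15) (Function('V')(K) = Add(4, Mul(Mul(4, 8), Pow(60, -1))) = Add(4, Mul(32, Rational(1, 60))) = Add(4, Rational(8, 15)) = Rational(68, 15))
Pow(Add(Function('V')(77), Add(Add(2628, 14586), -4482)), -1) = Pow(Add(Rational(68, 15), Add(Add(2628, 14586), -4482)), -1) = Pow(Add(Rational(68, 15), Add(17214, -4482)), -1) = Pow(Add(Rational(68, 15), 12732), -1) = Pow(Rational(191048, 15), -1) = Rational(15, 191048)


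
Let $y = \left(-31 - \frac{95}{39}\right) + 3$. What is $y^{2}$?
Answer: $\frac{1408969}{1521} \approx 926.34$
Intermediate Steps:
$y = - \frac{1187}{39}$ ($y = \left(-31 - \frac{95}{39}\right) + 3 = - \frac{1304}{39} + 3 = - \frac{1187}{39} \approx -30.436$)
$y^{2} = \left(- \frac{1187}{39}\right)^{2} = \frac{1408969}{1521}$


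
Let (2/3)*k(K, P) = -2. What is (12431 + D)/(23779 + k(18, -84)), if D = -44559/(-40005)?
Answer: 27630373/52842160 ≈ 0.52289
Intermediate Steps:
D = 4951/4445 (D = -44559*(-1/40005) = 4951/4445 ≈ 1.1138)
k(K, P) = -3 (k(K, P) = (3/2)*(-2) = -3)
(12431 + D)/(23779 + k(18, -84)) = (12431 + 4951/4445)/(23779 - 3) = (55260746/4445)/23776 = (55260746/4445)*(1/23776) = 27630373/52842160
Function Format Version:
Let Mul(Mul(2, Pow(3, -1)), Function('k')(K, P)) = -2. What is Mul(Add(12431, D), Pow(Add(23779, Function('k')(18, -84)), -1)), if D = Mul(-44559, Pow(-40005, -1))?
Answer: Rational(27630373, 52842160) ≈ 0.52289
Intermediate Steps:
D = Rational(4951, 4445) (D = Mul(-44559, Rational(-1, 40005)) = Rational(4951, 4445) ≈ 1.1138)
Function('k')(K, P) = -3 (Function('k')(K, P) = Mul(Rational(3, 2), -2) = -3)
Mul(Add(12431, D), Pow(Add(23779, Function('k')(18, -84)), -1)) = Mul(Add(12431, Rational(4951, 4445)), Pow(Add(23779, -3), -1)) = Mul(Rational(55260746, 4445), Pow(23776, -1)) = Mul(Rational(55260746, 4445), Rational(1, 23776)) = Rational(27630373, 52842160)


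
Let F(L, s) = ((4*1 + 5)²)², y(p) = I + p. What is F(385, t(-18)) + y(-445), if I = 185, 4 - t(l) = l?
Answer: 6301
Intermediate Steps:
t(l) = 4 - l
y(p) = 185 + p
F(L, s) = 6561 (F(L, s) = ((4 + 5)²)² = (9²)² = 81² = 6561)
F(385, t(-18)) + y(-445) = 6561 + (185 - 445) = 6561 - 260 = 6301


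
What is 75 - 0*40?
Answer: 75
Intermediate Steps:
75 - 0*40 = 75 - 104*0 = 75 + 0 = 75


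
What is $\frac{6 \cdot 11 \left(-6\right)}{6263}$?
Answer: $- \frac{396}{6263} \approx -0.063228$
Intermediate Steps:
$\frac{6 \cdot 11 \left(-6\right)}{6263} = 66 \left(-6\right) \frac{1}{6263} = \left(-396\right) \frac{1}{6263} = - \frac{396}{6263}$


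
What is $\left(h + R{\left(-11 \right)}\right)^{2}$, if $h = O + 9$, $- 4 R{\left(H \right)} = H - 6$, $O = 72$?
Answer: $\frac{116281}{16} \approx 7267.6$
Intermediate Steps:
$R{\left(H \right)} = \frac{3}{2} - \frac{H}{4}$ ($R{\left(H \right)} = - \frac{H - 6}{4} = - \frac{-6 + H}{4} = \frac{3}{2} - \frac{H}{4}$)
$h = 81$ ($h = 72 + 9 = 81$)
$\left(h + R{\left(-11 \right)}\right)^{2} = \left(81 + \left(\frac{3}{2} - - \frac{11}{4}\right)\right)^{2} = \left(81 + \left(\frac{3}{2} + \frac{11}{4}\right)\right)^{2} = \left(81 + \frac{17}{4}\right)^{2} = \left(\frac{341}{4}\right)^{2} = \frac{116281}{16}$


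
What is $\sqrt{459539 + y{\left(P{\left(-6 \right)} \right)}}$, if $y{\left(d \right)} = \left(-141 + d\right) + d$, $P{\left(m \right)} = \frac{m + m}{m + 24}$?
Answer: $\frac{11 \sqrt{34170}}{3} \approx 677.79$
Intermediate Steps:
$P{\left(m \right)} = \frac{2 m}{24 + m}$
$y{\left(d \right)} = -141 + 2 d$
$\sqrt{459539 + y{\left(P{\left(-6 \right)} \right)}} = \sqrt{459539 - \left(141 - 2 \cdot 2 \left(-6\right) \frac{1}{24 - 6}\right)} = \sqrt{459539 - \left(141 - 2 \cdot 2 \left(-6\right) \frac{1}{18}\right)} = \sqrt{459539 + \left(-141 + 2 \left(- \frac{2}{3}\right)\right)} = \sqrt{459539 - \frac{427}{3}} = \sqrt{\frac{1378190}{3}} = \frac{11 \sqrt{34170}}{3}$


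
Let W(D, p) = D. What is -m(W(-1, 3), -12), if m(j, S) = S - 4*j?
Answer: 8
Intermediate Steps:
-m(W(-1, 3), -12) = -(-12 - 4*(-1)) = -(-12 + 4) = -1*(-8) = 8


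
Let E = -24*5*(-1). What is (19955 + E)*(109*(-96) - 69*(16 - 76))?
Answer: -126954300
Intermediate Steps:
E = 120 (E = -120*(-1) = 120)
(19955 + E)*(109*(-96) - 69*(16 - 76)) = (19955 + 120)*(109*(-96) - 69*(16 - 76)) = 20075*(-10464 - 69*(-60)) = 20075*(-10464 + 4140) = 20075*(-6324) = -126954300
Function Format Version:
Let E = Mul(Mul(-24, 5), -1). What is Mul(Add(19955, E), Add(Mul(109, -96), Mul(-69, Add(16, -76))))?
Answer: -126954300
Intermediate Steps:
E = 120 (E = Mul(-120, -1) = 120)
Mul(Add(19955, E), Add(Mul(109, -96), Mul(-69, Add(16, -76)))) = Mul(Add(19955, 120), Add(Mul(109, -96), Mul(-69, Add(16, -76)))) = Mul(20075, Add(-10464, Mul(-69, -60))) = Mul(20075, Add(-10464, 4140)) = Mul(20075, -6324) = -126954300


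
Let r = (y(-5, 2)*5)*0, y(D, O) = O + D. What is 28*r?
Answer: 0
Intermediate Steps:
y(D, O) = D + O
r = 0 (r = ((-5 + 2)*5)*0 = -3*5*0 = -15*0 = 0)
28*r = 28*0 = 0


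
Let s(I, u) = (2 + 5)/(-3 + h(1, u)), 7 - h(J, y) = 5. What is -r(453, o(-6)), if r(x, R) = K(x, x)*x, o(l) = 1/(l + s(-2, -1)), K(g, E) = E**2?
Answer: -92959677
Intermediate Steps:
h(J, y) = 2 (h(J, y) = 7 - 1*5 = 7 - 5 = 2)
s(I, u) = -7 (s(I, u) = (2 + 5)/(-3 + 2) = 7/(-1) = 7*(-1) = -7)
o(l) = 1/(-7 + l) (o(l) = 1/(l - 7) = 1/(-7 + l))
r(x, R) = x**3 (r(x, R) = x**2*x = x**3)
-r(453, o(-6)) = -1*453**3 = -1*92959677 = -92959677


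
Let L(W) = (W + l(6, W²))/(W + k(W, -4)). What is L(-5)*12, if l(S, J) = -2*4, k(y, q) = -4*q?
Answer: -156/11 ≈ -14.182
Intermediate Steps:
l(S, J) = -8
L(W) = (-8 + W)/(16 + W) (L(W) = (W - 8)/(W - 4*(-4)) = (-8 + W)/(W + 16) = (-8 + W)/(16 + W))
L(-5)*12 = ((-8 - 5)/(16 - 5))*12 = (-13/11)*12 = ((1/11)*(-13))*12 = -13/11*12 = -156/11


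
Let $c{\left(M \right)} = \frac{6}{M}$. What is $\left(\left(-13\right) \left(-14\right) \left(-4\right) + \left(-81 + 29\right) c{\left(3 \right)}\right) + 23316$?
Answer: $22484$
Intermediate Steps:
$\left(\left(-13\right) \left(-14\right) \left(-4\right) + \left(-81 + 29\right) c{\left(3 \right)}\right) + 23316 = \left(\left(-13\right) \left(-14\right) \left(-4\right) + \left(-81 + 29\right) \frac{6}{3}\right) + 23316 = \left(182 \left(-4\right) - 52 \cdot 6 \cdot \frac{1}{3}\right) + 23316 = \left(-728 - 104\right) + 23316 = -832 + 23316 = 22484$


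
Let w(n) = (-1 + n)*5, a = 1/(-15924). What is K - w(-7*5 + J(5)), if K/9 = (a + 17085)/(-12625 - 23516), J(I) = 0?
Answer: 11238124141/63945476 ≈ 175.75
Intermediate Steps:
a = -1/15924 ≈ -6.2798e-5
w(n) = -5 + 5*n
K = -272061539/63945476 (K = 9*((-1/15924 + 17085)/(-12625 - 23516)) = 9*((272061539/15924)/(-36141)) = 9*((272061539/15924)*(-1/36141)) = 9*(-272061539/575509284) = -272061539/63945476 ≈ -4.2546)
K - w(-7*5 + J(5)) = -272061539/63945476 - (-5 + 5*(-7*5 + 0)) = -272061539/63945476 - (-5 + 5*(-35 + 0)) = -272061539/63945476 - (-5 + 5*(-35)) = -272061539/63945476 - (-5 - 175) = -272061539/63945476 - 1*(-180) = -272061539/63945476 + 180 = 11238124141/63945476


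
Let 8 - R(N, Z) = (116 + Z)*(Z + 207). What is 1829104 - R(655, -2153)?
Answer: 5793098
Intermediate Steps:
R(N, Z) = 8 - (116 + Z)*(207 + Z) (R(N, Z) = 8 - (116 + Z)*(Z + 207) = 8 - (116 + Z)*(207 + Z))
1829104 - R(655, -2153) = 1829104 - (-24004 - 1*(-2153)**2 - 323*(-2153)) = 1829104 - (-24004 - 1*4635409 + 695419) = 1829104 - (-24004 - 4635409 + 695419) = 1829104 - 1*(-3963994) = 1829104 + 3963994 = 5793098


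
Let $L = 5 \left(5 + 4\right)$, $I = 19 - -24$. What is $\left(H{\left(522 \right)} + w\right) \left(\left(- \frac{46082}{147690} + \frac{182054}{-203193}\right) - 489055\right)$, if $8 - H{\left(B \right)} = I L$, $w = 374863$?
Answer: $- \frac{101358262599464058224}{555732855} \approx -1.8239 \cdot 10^{11}$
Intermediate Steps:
$I = 43$ ($I = 19 + 24 = 43$)
$L = 45$ ($L = 5 \cdot 9 = 45$)
$H{\left(B \right)} = -1927$ ($H{\left(B \right)} = 8 - 43 \cdot 45 = 8 - 1935 = -1927$)
$\left(H{\left(522 \right)} + w\right) \left(\left(- \frac{46082}{147690} + \frac{182054}{-203193}\right) - 489055\right) = \left(-1927 + 374863\right) \left(\left(- \frac{46082}{147690} + \frac{182054}{-203193}\right) - 489055\right) = 372936 \left(\left(\left(-46082\right) \frac{1}{147690} + 182054 \left(- \frac{1}{203193}\right)\right) - 489055\right) = 372936 \left(\left(- \frac{23041}{73845} - \frac{182054}{203193}\right) - 489055\right) = 372936 \left(- \frac{2013949727}{1667198565} - 489055\right) = 372936 \left(- \frac{815353808155802}{1667198565}\right) = - \frac{101358262599464058224}{555732855}$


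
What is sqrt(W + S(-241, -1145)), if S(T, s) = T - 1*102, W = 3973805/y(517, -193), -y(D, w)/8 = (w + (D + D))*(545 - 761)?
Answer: I*sqrt(1483470777)/2088 ≈ 18.446*I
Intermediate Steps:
y(D, w) = 1728*w + 3456*D (y(D, w) = -8*(w + (D + D))*(545 - 761) = -8*(w + 2*D)*(-216) = -8*(-432*D - 216*w) = 1728*w + 3456*D)
W = 3973805/1453248 (W = 3973805/(1728*(-193) + 3456*517) = 3973805/(-333504 + 1786752) = 3973805/1453248 ≈ 2.7344)
S(T, s) = -102 + T (S(T, s) = T - 102 = -102 + T)
sqrt(W + S(-241, -1145)) = sqrt(3973805/1453248 + (-102 - 241)) = sqrt(3973805/1453248 - 343) = sqrt(-494490259/1453248) = I*sqrt(1483470777)/2088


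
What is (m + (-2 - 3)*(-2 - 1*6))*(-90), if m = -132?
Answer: 8280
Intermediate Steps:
(m + (-2 - 3)*(-2 - 1*6))*(-90) = (-132 + (-2 - 3)*(-2 - 1*6))*(-90) = (-132 - 5*(-2 - 6))*(-90) = (-132 - 5*(-8))*(-90) = (-132 + 40)*(-90) = -92*(-90) = 8280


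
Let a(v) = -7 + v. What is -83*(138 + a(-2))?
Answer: -10707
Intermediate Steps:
-83*(138 + a(-2)) = -83*(138 + (-7 - 2)) = -83*(138 - 9) = -83*129 = -10707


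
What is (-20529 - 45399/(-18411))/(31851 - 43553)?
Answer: 62985670/35907587 ≈ 1.7541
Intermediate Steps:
(-20529 - 45399/(-18411))/(31851 - 43553) = (-20529 - 45399*(-1/18411))/(-11702) = (-20529 + 15133/6137)*(-1/11702) = -125971340/6137*(-1/11702) = 62985670/35907587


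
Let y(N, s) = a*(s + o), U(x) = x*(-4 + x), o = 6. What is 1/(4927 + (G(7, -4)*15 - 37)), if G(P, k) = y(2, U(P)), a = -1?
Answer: 1/4485 ≈ 0.00022297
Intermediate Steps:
y(N, s) = -6 - s (y(N, s) = -(s + 6) = -(6 + s) = -6 - s)
G(P, k) = -6 - P*(-4 + P)
1/(4927 + (G(7, -4)*15 - 37)) = 1/(4927 + ((-6 - 1*7*(-4 + 7))*15 - 37)) = 1/(4927 + ((-6 - 1*7*3)*15 - 37)) = 1/(4927 + ((-6 - 21)*15 - 37)) = 1/(4927 + (-27*15 - 37)) = 1/(4927 + (-405 - 37)) = 1/(4927 - 442) = 1/4485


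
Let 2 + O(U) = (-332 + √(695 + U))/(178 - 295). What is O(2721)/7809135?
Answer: 98/913668795 - 2*√854/913668795 ≈ 4.3291e-8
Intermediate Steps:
O(U) = 98/117 - √(695 + U)/117 (O(U) = -2 + (-332 + √(695 + U))/(178 - 295) = -2 + (-332 + √(695 + U))/(-117) = -2 + (-332 + √(695 + U))*(-1/117) = -2 + (332/117 - √(695 + U)/117) = 98/117 - √(695 + U)/117)
O(2721)/7809135 = (98/117 - √(695 + 2721)/117)/7809135 = (98/117 - 2*√854/117)*(1/7809135) = 98/913668795 - 2*√854/913668795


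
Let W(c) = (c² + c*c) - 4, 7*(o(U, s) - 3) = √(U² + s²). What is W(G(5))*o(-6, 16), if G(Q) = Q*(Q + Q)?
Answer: 14988 + 9992*√73/7 ≈ 27184.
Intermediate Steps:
G(Q) = 2*Q² (G(Q) = Q*(2*Q) = 2*Q²)
o(U, s) = 3 + √(U² + s²)/7
W(c) = -4 + 2*c² (W(c) = (c² + c²) - 4 = 2*c² - 4 = -4 + 2*c²)
W(G(5))*o(-6, 16) = (-4 + 2*(2*5²)²)*(3 + √((-6)² + 16²)/7) = (-4 + 2*(2*25)²)*(3 + √(36 + 256)/7) = (-4 + 2*50²)*(3 + √292/7) = (-4 + 2*2500)*(3 + (2*√73)/7) = (-4 + 5000)*(3 + 2*√73/7) = 4996*(3 + 2*√73/7) = 14988 + 9992*√73/7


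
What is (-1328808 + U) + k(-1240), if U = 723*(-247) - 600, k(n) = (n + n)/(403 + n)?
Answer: -40715623/27 ≈ -1.5080e+6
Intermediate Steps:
k(n) = 2*n/(403 + n) (k(n) = (2*n)/(403 + n) = 2*n/(403 + n))
U = -179181 (U = -178581 - 600 = -179181)
(-1328808 + U) + k(-1240) = (-1328808 - 179181) + 2*(-1240)/(403 - 1240) = -1507989 + 2*(-1240)/(-837) = -1507989 + 2*(-1240)*(-1/837) = -1507989 + 80/27 = -40715623/27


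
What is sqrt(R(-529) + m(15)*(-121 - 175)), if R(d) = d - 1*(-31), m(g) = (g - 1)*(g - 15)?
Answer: I*sqrt(498) ≈ 22.316*I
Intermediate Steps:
m(g) = (-1 + g)*(-15 + g)
R(d) = 31 + d (R(d) = d + 31 = 31 + d)
sqrt(R(-529) + m(15)*(-121 - 175)) = sqrt((31 - 529) + (15 + 15**2 - 16*15)*(-121 - 175)) = sqrt(-498 + (15 + 225 - 240)*(-296)) = sqrt(-498 + 0*(-296)) = sqrt(-498 + 0) = sqrt(-498) = I*sqrt(498)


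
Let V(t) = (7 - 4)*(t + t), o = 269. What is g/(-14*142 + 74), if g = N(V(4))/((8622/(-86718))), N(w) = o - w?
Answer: 3540985/2750418 ≈ 1.2874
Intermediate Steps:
V(t) = 6*t (V(t) = 3*(2*t) = 6*t)
N(w) = 269 - w
g = -3540985/1437 (g = (269 - 6*4)/((8622/(-86718))) = (269 - 1*24)/((8622*(-1/86718))) = (269 - 24)/(-1437/14453) = 245*(-14453/1437) = -3540985/1437 ≈ -2464.2)
g/(-14*142 + 74) = -3540985/(1437*(-14*142 + 74)) = -3540985/(1437*(-1988 + 74)) = -3540985/1437/(-1914) = -3540985/1437*(-1/1914) = 3540985/2750418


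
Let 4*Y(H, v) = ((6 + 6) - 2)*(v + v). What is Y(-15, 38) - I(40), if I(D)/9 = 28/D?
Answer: 1837/10 ≈ 183.70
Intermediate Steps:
I(D) = 252/D (I(D) = 9*(28/D) = 252/D)
Y(H, v) = 5*v (Y(H, v) = (((6 + 6) - 2)*(v + v))/4 = ((12 - 2)*(2*v))/4 = (10*(2*v))/4 = (20*v)/4 = 5*v)
Y(-15, 38) - I(40) = 5*38 - 252/40 = 190 - 252/40 = 190 - 1*63/10 = 190 - 63/10 = 1837/10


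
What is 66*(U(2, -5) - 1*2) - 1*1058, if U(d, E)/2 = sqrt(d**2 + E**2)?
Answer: -1190 + 132*sqrt(29) ≈ -479.16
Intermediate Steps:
U(d, E) = 2*sqrt(E**2 + d**2) (U(d, E) = 2*sqrt(d**2 + E**2) = 2*sqrt(E**2 + d**2))
66*(U(2, -5) - 1*2) - 1*1058 = 66*(2*sqrt((-5)**2 + 2**2) - 1*2) - 1*1058 = 66*(2*sqrt(25 + 4) - 2) - 1058 = 66*(2*sqrt(29) - 2) - 1058 = 66*(-2 + 2*sqrt(29)) - 1058 = (-132 + 132*sqrt(29)) - 1058 = -1190 + 132*sqrt(29)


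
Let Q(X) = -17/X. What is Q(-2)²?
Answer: 289/4 ≈ 72.250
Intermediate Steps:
Q(-2)² = (-17/(-2))² = (-17*(-½))² = (17/2)² = 289/4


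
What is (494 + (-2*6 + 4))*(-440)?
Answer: -213840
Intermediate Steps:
(494 + (-2*6 + 4))*(-440) = (494 + (-12 + 4))*(-440) = (494 - 8)*(-440) = 486*(-440) = -213840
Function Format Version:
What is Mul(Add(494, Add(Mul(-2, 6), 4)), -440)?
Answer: -213840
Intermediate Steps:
Mul(Add(494, Add(Mul(-2, 6), 4)), -440) = Mul(Add(494, Add(-12, 4)), -440) = Mul(Add(494, -8), -440) = Mul(486, -440) = -213840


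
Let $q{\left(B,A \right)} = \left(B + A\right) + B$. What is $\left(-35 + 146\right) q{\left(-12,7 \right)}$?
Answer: $-1887$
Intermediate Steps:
$q{\left(B,A \right)} = A + 2 B$ ($q{\left(B,A \right)} = \left(A + B\right) + B = A + 2 B$)
$\left(-35 + 146\right) q{\left(-12,7 \right)} = \left(-35 + 146\right) \left(7 + 2 \left(-12\right)\right) = 111 \left(7 - 24\right) = 111 \left(-17\right) = -1887$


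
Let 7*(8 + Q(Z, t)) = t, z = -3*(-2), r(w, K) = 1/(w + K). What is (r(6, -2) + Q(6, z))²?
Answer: 37249/784 ≈ 47.511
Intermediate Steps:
r(w, K) = 1/(K + w)
z = 6
Q(Z, t) = -8 + t/7
(r(6, -2) + Q(6, z))² = (1/(-2 + 6) + (-8 + (⅐)*6))² = (1/4 + (-8 + 6/7))² = (¼ - 50/7)² = (-193/28)² = 37249/784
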